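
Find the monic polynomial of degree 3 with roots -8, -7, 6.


A monic polynomial with roots -8, -7, 6 is:
p(x) = (x + 8)(x + 7)(x - 6)
After multiplying by (x + 8): x + 8
After multiplying by (x + 7): x^2 + 15x + 56
After multiplying by (x - 6): x^3 + 9x^2 - 34x - 336

x^3 + 9x^2 - 34x - 336


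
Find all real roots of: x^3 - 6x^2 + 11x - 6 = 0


Let p(x) = x^3 - 6x^2 + 11x - 6. By the rational root theorem (leading coefficient 1), any rational root is an integer divisor of 6: try ±1, ±2, ... in turn.
Test x = 1: value = 0 ✓, so (x - 1) is a factor.
Synthetic division by (x - 1): bring down 1; 1(1) - 6 = -5; (-5)(1) + 11 = 6; 6(1) - 6 = 0 → quotient x^2 - 5x + 6, remainder 0.
Solve the quadratic x^2 - 5x + 6 = 0: discriminant = (-5)^2 - 4(1)(6) = 25 - 24 = 1.
sqrt(1) = 1, so x = (5 ± 1)/2: x = 3 or x = 2.

x = 1, x = 2, x = 3


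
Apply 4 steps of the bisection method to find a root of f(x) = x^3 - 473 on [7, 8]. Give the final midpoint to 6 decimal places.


f(x) = x^3 - 473
f(7) = -130 < 0
f(8) = 39 > 0

Step 1: midpoint = (7.000000 + 8.000000)/2 = 7.500000
  f(7.500000) = -51.125000
  f(mid) < 0, so root is in [7.500000, 8.000000]

Step 2: midpoint = (7.500000 + 8.000000)/2 = 7.750000
  f(7.750000) = -7.515625
  f(mid) < 0, so root is in [7.750000, 8.000000]

Step 3: midpoint = (7.750000 + 8.000000)/2 = 7.875000
  f(7.875000) = 15.373047
  f(mid) > 0, so root is in [7.750000, 7.875000]

Step 4: midpoint = (7.750000 + 7.875000)/2 = 7.812500
  f(7.812500) = 3.837158
  f(mid) > 0, so root is in [7.750000, 7.812500]

midpoint = 7.812500


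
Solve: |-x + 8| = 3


An absolute value equation |expr| = 3 gives two cases:
Case 1: -x + 8 = 3
  -x = -5, so x = 5
Case 2: -x + 8 = -3
  -x = -11, so x = 11

x = 5, x = 11


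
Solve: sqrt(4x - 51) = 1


Square both sides: 4x - 51 = 1^2 = 1
4x = 1 + 51 = 52
x = 13
Check: sqrt(4*13 - 51) = sqrt(1) = 1 ✓

x = 13


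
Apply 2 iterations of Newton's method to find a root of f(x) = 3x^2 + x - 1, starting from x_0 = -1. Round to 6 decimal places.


Newton's method: x_(n+1) = x_n - f(x_n)/f'(x_n)
f(x) = 3x^2 + x - 1
f'(x) = 6x + 1

Iteration 1:
  f(-1.000000) = 1.000000
  f'(-1.000000) = -5.000000
  x_1 = -1.000000 - (1.000000)/(-5.000000) = -0.800000

Iteration 2:
  f(-0.800000) = 0.120000
  f'(-0.800000) = -3.800000
  x_2 = -0.800000 - (0.120000)/(-3.800000) = -0.768421

x_2 = -0.768421


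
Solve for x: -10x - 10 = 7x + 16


Starting with: -10x - 10 = 7x + 16
Move all x terms to left: (-10 - 7)x = 16 + 10
Simplify: -17x = 26
Divide both sides by -17: x = -26/17

x = -26/17


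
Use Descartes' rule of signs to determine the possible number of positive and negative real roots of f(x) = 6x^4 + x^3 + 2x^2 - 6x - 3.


Descartes' rule of signs:

For positive roots, count sign changes in f(x) = 6x^4 + x^3 + 2x^2 - 6x - 3:
Signs of coefficients: +, +, +, -, -
Number of sign changes: 1
Possible positive real roots: 1

For negative roots, examine f(-x) = 6x^4 - x^3 + 2x^2 + 6x - 3:
Signs of coefficients: +, -, +, +, -
Number of sign changes: 3
Possible negative real roots: 3, 1

Positive roots: 1; Negative roots: 3 or 1


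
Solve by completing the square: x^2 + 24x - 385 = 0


Start: x^2 + 24x - 385 = 0
Move constant: x^2 + 24x = 385
Half of 24 is 12, squared is 144
Add 144 to both sides: x^2 + 24x + 144 = 529
(x + 12)^2 = 529
x + 12 = ±23
x = -12 + 23 = 11 or x = -12 - 23 = -35

x = -35, x = 11


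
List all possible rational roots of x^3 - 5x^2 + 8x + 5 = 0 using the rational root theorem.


Rational root theorem: possible roots are ±p/q where:
  p divides the constant term (5): p ∈ {1, 5}
  q divides the leading coefficient (1): q ∈ {1}

All possible rational roots: -5, -1, 1, 5

-5, -1, 1, 5


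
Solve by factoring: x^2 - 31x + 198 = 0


We need two numbers that multiply to 198 and add to -31.
Those numbers are -22 and -9 (since (-22) * (-9) = 198 and (-22) + (-9) = -31).
So x^2 - 31x + 198 = (x - 22)(x - 9) = 0
Setting each factor to zero: x = 22 or x = 9

x = 9, x = 22


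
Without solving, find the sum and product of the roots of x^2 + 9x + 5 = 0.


By Vieta's formulas for ax^2 + bx + c = 0:
  Sum of roots = -b/a
  Product of roots = c/a

Here a = 1, b = 9, c = 5
Sum = -(9)/1 = -9
Product = 5/1 = 5

Sum = -9, Product = 5


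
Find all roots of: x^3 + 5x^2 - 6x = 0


The constant term is 0, so x = 0 is a root. Factor out x:
  x^2 + 5x - 6 = 0
Solve the quadratic x^2 + 5x - 6 = 0: discriminant = 5^2 - 4(1)(-6) = 25 + 24 = 49.
sqrt(49) = 7, so x = (-5 ± 7)/2: x = 1 or x = -6.
Collecting all roots found:

x = -6, x = 0, x = 1


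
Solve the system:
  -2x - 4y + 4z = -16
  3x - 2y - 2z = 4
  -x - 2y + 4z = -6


Using Cramer's rule. Expand each determinant along the first row.
D  = (-2)*[(-2)*4 - (-2)*(-2)] - (-4)*[3*4 - (-2)*(-1)] + 4*[3*(-2) - (-2)*(-1)]
  = (-2)*(-12) - (-4)*(10) + 4*(-8) = 32
Dx = (-16)*[(-2)*4 - (-2)*(-2)] - (-4)*[4*4 - (-2)*(-6)] + 4*[4*(-2) - (-2)*(-6)]
  = (-16)*(-12) - (-4)*(4) + 4*(-20) = 128
Dy = (-2)*[4*4 - (-2)*(-6)] - (-16)*[3*4 - (-2)*(-1)] + 4*[3*(-6) - 4*(-1)]
  = (-2)*(4) - (-16)*(10) + 4*(-14) = 96
Dz = (-2)*[(-2)*(-6) - 4*(-2)] - (-4)*[3*(-6) - 4*(-1)] + (-16)*[3*(-2) - (-2)*(-1)]
  = (-2)*(20) - (-4)*(-14) + (-16)*(-8) = 32
x = Dx/D = 128/32 = 4, y = Dy/D = 96/32 = 3, z = Dz/D = 32/32 = 1
Check eq1: (-2)(4) + (-4)(3) + (4)(1) = -16 = -16 ✓
Check eq2: (3)(4) + (-2)(3) + (-2)(1) = 4 = 4 ✓
Check eq3: (-1)(4) + (-2)(3) + (4)(1) = -6 = -6 ✓

x = 4, y = 3, z = 1


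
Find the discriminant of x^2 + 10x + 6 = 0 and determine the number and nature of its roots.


For ax^2 + bx + c = 0, discriminant D = b^2 - 4ac
Here a = 1, b = 10, c = 6
D = (10)^2 - 4(1)(6) = 100 - 24 = 76

D = 76 > 0 but not a perfect square
The equation has 2 distinct real irrational roots.

Discriminant = 76, 2 distinct real irrational roots


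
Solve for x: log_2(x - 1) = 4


Convert to exponential form: x - 1 = 2^4 = 16
x = 16 + 1 = 17
Check: log_2(17 - 1) = log_2(16) = log_2(16) = 4 ✓

x = 17


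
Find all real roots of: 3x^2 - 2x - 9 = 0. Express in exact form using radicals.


Using the quadratic formula: x = (-b ± sqrt(b^2 - 4ac)) / (2a)
Here a = 3, b = -2, c = -9
Discriminant = b^2 - 4ac = (-2)^2 - 4(3)(-9) = 4 + 108 = 112
Since discriminant = 112 > 0, there are two real roots.
x = (2 ± 4*sqrt(7)) / 6
Simplifying: x = (1 ± 2*sqrt(7)) / 3
Numerically: x ≈ 2.0972 or x ≈ -1.4305

x = (1 + 2*sqrt(7)) / 3 or x = (1 - 2*sqrt(7)) / 3


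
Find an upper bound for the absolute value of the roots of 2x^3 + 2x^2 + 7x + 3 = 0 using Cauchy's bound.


Cauchy's bound: all roots r satisfy |r| <= 1 + max(|a_i/a_n|) for i = 0,...,n-1
where a_n is the leading coefficient.

Coefficients: [2, 2, 7, 3]
Leading coefficient a_n = 2
Ratios |a_i/a_n|: 1, 7/2, 3/2
Maximum ratio: 7/2
Cauchy's bound: |r| <= 1 + 7/2 = 9/2

Upper bound = 9/2


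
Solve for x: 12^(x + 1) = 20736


Express both sides with the same base.
20736 = 12^4
Since the bases match, equate exponents: x + 1 = 4
So x = 4 - (1) = 3

x = 3


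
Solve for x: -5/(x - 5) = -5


Multiply both sides by (x - 5): -5 = -5(x - 5)
Distribute: -5 = -5x + 25
-5x = -5 - 25 = -30
x = 6

x = 6


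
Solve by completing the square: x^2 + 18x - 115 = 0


Start: x^2 + 18x - 115 = 0
Move constant: x^2 + 18x = 115
Half of 18 is 9, squared is 81
Add 81 to both sides: x^2 + 18x + 81 = 196
(x + 9)^2 = 196
x + 9 = ±14
x = -9 + 14 = 5 or x = -9 - 14 = -23

x = -23, x = 5


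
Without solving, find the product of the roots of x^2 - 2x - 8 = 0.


By Vieta's formulas for ax^2 + bx + c = 0:
  Sum of roots = -b/a
  Product of roots = c/a

Here a = 1, b = -2, c = -8
Sum = -(-2)/1 = 2
Product = -8/1 = -8

Product = -8


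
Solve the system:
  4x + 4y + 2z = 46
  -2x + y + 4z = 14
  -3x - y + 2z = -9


Using Cramer's rule. Expand each determinant along the first row.
D  = 4*[1*2 - 4*(-1)] - 4*[(-2)*2 - 4*(-3)] + 2*[(-2)*(-1) - 1*(-3)]
  = 4*(6) - 4*(8) + 2*(5) = 2
Dx = 46*[1*2 - 4*(-1)] - 4*[14*2 - 4*(-9)] + 2*[14*(-1) - 1*(-9)]
  = 46*(6) - 4*(64) + 2*(-5) = 10
Dy = 4*[14*2 - 4*(-9)] - 46*[(-2)*2 - 4*(-3)] + 2*[(-2)*(-9) - 14*(-3)]
  = 4*(64) - 46*(8) + 2*(60) = 8
Dz = 4*[1*(-9) - 14*(-1)] - 4*[(-2)*(-9) - 14*(-3)] + 46*[(-2)*(-1) - 1*(-3)]
  = 4*(5) - 4*(60) + 46*(5) = 10
x = Dx/D = 10/2 = 5, y = Dy/D = 8/2 = 4, z = Dz/D = 10/2 = 5
Check eq1: (4)(5) + (4)(4) + (2)(5) = 46 = 46 ✓
Check eq2: (-2)(5) + (1)(4) + (4)(5) = 14 = 14 ✓
Check eq3: (-3)(5) + (-1)(4) + (2)(5) = -9 = -9 ✓

x = 5, y = 4, z = 5


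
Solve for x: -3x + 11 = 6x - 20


Starting with: -3x + 11 = 6x - 20
Move all x terms to left: (-3 - 6)x = -20 - 11
Simplify: -9x = -31
Divide both sides by -9: x = 31/9

x = 31/9


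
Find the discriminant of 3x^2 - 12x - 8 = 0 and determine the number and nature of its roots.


For ax^2 + bx + c = 0, discriminant D = b^2 - 4ac
Here a = 3, b = -12, c = -8
D = (-12)^2 - 4(3)(-8) = 144 + 96 = 240

D = 240 > 0 but not a perfect square
The equation has 2 distinct real irrational roots.

Discriminant = 240, 2 distinct real irrational roots


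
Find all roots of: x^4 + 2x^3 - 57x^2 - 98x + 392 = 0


Let p(x) = x^4 + 2x^3 - 57x^2 - 98x + 392. By the rational root theorem (leading coefficient 1), any rational root is an integer divisor of 392: try ±1, ±2, ... in turn.
Test x = 1: value = 240 ≠ 0.
Test x = -1: value = 432 ≠ 0.
Test x = 2: value = 0 ✓, so (x - 2) is a factor.
Synthetic division by (x - 2): bring down 1; 1(2) + 2 = 4; 4(2) - 57 = -49; (-49)(2) - 98 = -196; (-196)(2) + 392 = 0 → quotient x^3 + 4x^2 - 49x - 196, remainder 0.
Continue with the quotient x^3 + 4x^2 - 49x - 196 (candidates must divide 196; re-test x = 2 first in case it repeats).
Test x = 2: value = -270 ≠ 0.
Test x = -2: value = -90 ≠ 0.
Test x = 4: value = -264 ≠ 0.
Test x = -4: value = 0 ✓, so (x + 4) is a factor.
Synthetic division by (x + 4): bring down 1; 1(-4) + 4 = 0; 0(-4) - 49 = -49; (-49)(-4) - 196 = 0 → quotient x^2 - 49, remainder 0.
Solve the quadratic x^2 - 49 = 0: discriminant = 0^2 - 4(1)(-49) = 0 + 196 = 196.
sqrt(196) = 14, so x = (0 ± 14)/2: x = 7 or x = -7.
Collecting all roots found:

x = -7, x = -4, x = 2, x = 7


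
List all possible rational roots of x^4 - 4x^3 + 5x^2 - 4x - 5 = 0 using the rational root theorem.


Rational root theorem: possible roots are ±p/q where:
  p divides the constant term (-5): p ∈ {1, 5}
  q divides the leading coefficient (1): q ∈ {1}

All possible rational roots: -5, -1, 1, 5

-5, -1, 1, 5


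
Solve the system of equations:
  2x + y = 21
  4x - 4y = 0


Using Cramer's rule:
Determinant D = (2)(-4) - (4)(1) = -8 - 4 = -12
Dx = (21)(-4) - (0)(1) = -84 - 0 = -84
Dy = (2)(0) - (4)(21) = 0 - 84 = -84
x = Dx/D = -84/-12 = 7
y = Dy/D = -84/-12 = 7

x = 7, y = 7


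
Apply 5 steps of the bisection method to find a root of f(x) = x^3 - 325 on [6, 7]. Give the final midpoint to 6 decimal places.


f(x) = x^3 - 325
f(6) = -109 < 0
f(7) = 18 > 0

Step 1: midpoint = (6.000000 + 7.000000)/2 = 6.500000
  f(6.500000) = -50.375000
  f(mid) < 0, so root is in [6.500000, 7.000000]

Step 2: midpoint = (6.500000 + 7.000000)/2 = 6.750000
  f(6.750000) = -17.453125
  f(mid) < 0, so root is in [6.750000, 7.000000]

Step 3: midpoint = (6.750000 + 7.000000)/2 = 6.875000
  f(6.875000) = -0.048828
  f(mid) < 0, so root is in [6.875000, 7.000000]

Step 4: midpoint = (6.875000 + 7.000000)/2 = 6.937500
  f(6.937500) = 8.894287
  f(mid) > 0, so root is in [6.875000, 6.937500]

Step 5: midpoint = (6.875000 + 6.937500)/2 = 6.906250
  f(6.906250) = 4.402496
  f(mid) > 0, so root is in [6.875000, 6.906250]

midpoint = 6.906250


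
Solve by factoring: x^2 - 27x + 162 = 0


We need two numbers that multiply to 162 and add to -27.
Those numbers are -18 and -9 (since (-18) * (-9) = 162 and (-18) + (-9) = -27).
So x^2 - 27x + 162 = (x - 18)(x - 9) = 0
Setting each factor to zero: x = 18 or x = 9

x = 9, x = 18


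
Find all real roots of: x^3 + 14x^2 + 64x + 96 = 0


Let p(x) = x^3 + 14x^2 + 64x + 96. By the rational root theorem (leading coefficient 1), any rational root is an integer divisor of 96: try ±1, ±2, ... in turn.
Test x = 1: value = 175 ≠ 0.
Test x = -1: value = 45 ≠ 0.
Test x = 2: value = 288 ≠ 0.
Test x = -2: value = 16 ≠ 0.
Test x = 3: value = 441 ≠ 0.
Test x = -3: value = 3 ≠ 0.
Test x = 4: value = 640 ≠ 0.
Test x = -4: value = 0 ✓, so (x + 4) is a factor.
Synthetic division by (x + 4): bring down 1; 1(-4) + 14 = 10; 10(-4) + 64 = 24; 24(-4) + 96 = 0 → quotient x^2 + 10x + 24, remainder 0.
Solve the quadratic x^2 + 10x + 24 = 0: discriminant = 10^2 - 4(1)(24) = 100 - 96 = 4.
sqrt(4) = 2, so x = (-10 ± 2)/2: x = -4 or x = -6.

x = -6, x = -4 (multiplicity 2)


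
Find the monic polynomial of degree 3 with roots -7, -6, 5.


A monic polynomial with roots -7, -6, 5 is:
p(x) = (x + 7)(x + 6)(x - 5)
After multiplying by (x + 7): x + 7
After multiplying by (x + 6): x^2 + 13x + 42
After multiplying by (x - 5): x^3 + 8x^2 - 23x - 210

x^3 + 8x^2 - 23x - 210


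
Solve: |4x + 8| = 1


An absolute value equation |expr| = 1 gives two cases:
Case 1: 4x + 8 = 1
  4x = -7, so x = -7/4
Case 2: 4x + 8 = -1
  4x = -9, so x = -9/4

x = -9/4, x = -7/4


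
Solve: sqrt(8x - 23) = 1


Square both sides: 8x - 23 = 1^2 = 1
8x = 1 + 23 = 24
x = 3
Check: sqrt(8*3 - 23) = sqrt(1) = 1 ✓

x = 3


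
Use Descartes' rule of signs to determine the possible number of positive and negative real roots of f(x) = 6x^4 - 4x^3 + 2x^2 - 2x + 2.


Descartes' rule of signs:

For positive roots, count sign changes in f(x) = 6x^4 - 4x^3 + 2x^2 - 2x + 2:
Signs of coefficients: +, -, +, -, +
Number of sign changes: 4
Possible positive real roots: 4, 2, 0

For negative roots, examine f(-x) = 6x^4 + 4x^3 + 2x^2 + 2x + 2:
Signs of coefficients: +, +, +, +, +
Number of sign changes: 0
Possible negative real roots: 0

Positive roots: 4 or 2 or 0; Negative roots: 0


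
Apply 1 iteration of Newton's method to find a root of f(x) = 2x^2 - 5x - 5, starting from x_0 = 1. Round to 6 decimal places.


Newton's method: x_(n+1) = x_n - f(x_n)/f'(x_n)
f(x) = 2x^2 - 5x - 5
f'(x) = 4x - 5

Iteration 1:
  f(1.000000) = -8.000000
  f'(1.000000) = -1.000000
  x_1 = 1.000000 - (-8.000000)/(-1.000000) = -7.000000

x_1 = -7.000000


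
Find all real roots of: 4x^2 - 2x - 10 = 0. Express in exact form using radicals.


Using the quadratic formula: x = (-b ± sqrt(b^2 - 4ac)) / (2a)
Here a = 4, b = -2, c = -10
Discriminant = b^2 - 4ac = (-2)^2 - 4(4)(-10) = 4 + 160 = 164
Since discriminant = 164 > 0, there are two real roots.
x = (2 ± 2*sqrt(41)) / 8
Simplifying: x = (1 ± sqrt(41)) / 4
Numerically: x ≈ 1.8508 or x ≈ -1.3508

x = (1 + sqrt(41)) / 4 or x = (1 - sqrt(41)) / 4


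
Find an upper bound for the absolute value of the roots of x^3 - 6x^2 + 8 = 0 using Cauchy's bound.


Cauchy's bound: all roots r satisfy |r| <= 1 + max(|a_i/a_n|) for i = 0,...,n-1
where a_n is the leading coefficient.

Coefficients: [1, -6, 0, 8]
Leading coefficient a_n = 1
Ratios |a_i/a_n|: 6, 0, 8
Maximum ratio: 8
Cauchy's bound: |r| <= 1 + 8 = 9

Upper bound = 9


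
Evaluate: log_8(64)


We need the exponent such that 8^? = 64
8^2 = 64
Therefore log_8(64) = 2

2


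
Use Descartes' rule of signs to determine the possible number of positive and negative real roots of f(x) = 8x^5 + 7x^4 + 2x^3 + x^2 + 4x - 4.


Descartes' rule of signs:

For positive roots, count sign changes in f(x) = 8x^5 + 7x^4 + 2x^3 + x^2 + 4x - 4:
Signs of coefficients: +, +, +, +, +, -
Number of sign changes: 1
Possible positive real roots: 1

For negative roots, examine f(-x) = -8x^5 + 7x^4 - 2x^3 + x^2 - 4x - 4:
Signs of coefficients: -, +, -, +, -, -
Number of sign changes: 4
Possible negative real roots: 4, 2, 0

Positive roots: 1; Negative roots: 4 or 2 or 0


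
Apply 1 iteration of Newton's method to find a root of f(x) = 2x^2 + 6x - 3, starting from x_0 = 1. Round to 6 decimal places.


Newton's method: x_(n+1) = x_n - f(x_n)/f'(x_n)
f(x) = 2x^2 + 6x - 3
f'(x) = 4x + 6

Iteration 1:
  f(1.000000) = 5.000000
  f'(1.000000) = 10.000000
  x_1 = 1.000000 - (5.000000)/(10.000000) = 0.500000

x_1 = 0.500000


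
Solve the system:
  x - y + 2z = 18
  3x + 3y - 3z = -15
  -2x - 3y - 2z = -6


Using Cramer's rule. Expand each determinant along the first row.
D  = 1*[3*(-2) - (-3)*(-3)] - (-1)*[3*(-2) - (-3)*(-2)] + 2*[3*(-3) - 3*(-2)]
  = 1*(-15) - (-1)*(-12) + 2*(-3) = -33
Dx = 18*[3*(-2) - (-3)*(-3)] - (-1)*[(-15)*(-2) - (-3)*(-6)] + 2*[(-15)*(-3) - 3*(-6)]
  = 18*(-15) - (-1)*(12) + 2*(63) = -132
Dy = 1*[(-15)*(-2) - (-3)*(-6)] - 18*[3*(-2) - (-3)*(-2)] + 2*[3*(-6) - (-15)*(-2)]
  = 1*(12) - 18*(-12) + 2*(-48) = 132
Dz = 1*[3*(-6) - (-15)*(-3)] - (-1)*[3*(-6) - (-15)*(-2)] + 18*[3*(-3) - 3*(-2)]
  = 1*(-63) - (-1)*(-48) + 18*(-3) = -165
x = Dx/D = -132/-33 = 4, y = Dy/D = 132/-33 = -4, z = Dz/D = -165/-33 = 5
Check eq1: (1)(4) + (-1)(-4) + (2)(5) = 18 = 18 ✓
Check eq2: (3)(4) + (3)(-4) + (-3)(5) = -15 = -15 ✓
Check eq3: (-2)(4) + (-3)(-4) + (-2)(5) = -6 = -6 ✓

x = 4, y = -4, z = 5


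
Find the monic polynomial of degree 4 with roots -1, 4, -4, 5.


A monic polynomial with roots -1, 4, -4, 5 is:
p(x) = (x + 1)(x - 4)(x + 4)(x - 5)
After multiplying by (x + 1): x + 1
After multiplying by (x - 4): x^2 - 3x - 4
After multiplying by (x + 4): x^3 + x^2 - 16x - 16
After multiplying by (x - 5): x^4 - 4x^3 - 21x^2 + 64x + 80

x^4 - 4x^3 - 21x^2 + 64x + 80


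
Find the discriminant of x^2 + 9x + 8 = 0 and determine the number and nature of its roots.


For ax^2 + bx + c = 0, discriminant D = b^2 - 4ac
Here a = 1, b = 9, c = 8
D = (9)^2 - 4(1)(8) = 81 - 32 = 49

D = 49 > 0 and is a perfect square (sqrt = 7)
The equation has 2 distinct real rational roots.

Discriminant = 49, 2 distinct real rational roots


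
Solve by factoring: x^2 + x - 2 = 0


We need two numbers that multiply to -2 and add to 1.
Those numbers are -1 and 2 (since (-1) * 2 = -2 and (-1) + 2 = 1).
So x^2 + x - 2 = (x - 1)(x + 2) = 0
Setting each factor to zero: x = 1 or x = -2

x = -2, x = 1


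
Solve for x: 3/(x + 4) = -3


Multiply both sides by (x + 4): 3 = -3(x + 4)
Distribute: 3 = -3x - 12
-3x = 3 + 12 = 15
x = -5

x = -5


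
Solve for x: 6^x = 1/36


Express both sides with the same base.
1/36 = 6^(-2)
Since the bases match: x = -2

x = -2


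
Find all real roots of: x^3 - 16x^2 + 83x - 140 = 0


Let p(x) = x^3 - 16x^2 + 83x - 140. By the rational root theorem (leading coefficient 1), any rational root is an integer divisor of 140: try ±1, ±2, ... in turn.
Test x = 1: value = -72 ≠ 0.
Test x = -1: value = -240 ≠ 0.
Test x = 2: value = -30 ≠ 0.
Test x = -2: value = -378 ≠ 0.
Test x = 4: value = 0 ✓, so (x - 4) is a factor.
Synthetic division by (x - 4): bring down 1; 1(4) - 16 = -12; (-12)(4) + 83 = 35; 35(4) - 140 = 0 → quotient x^2 - 12x + 35, remainder 0.
Solve the quadratic x^2 - 12x + 35 = 0: discriminant = (-12)^2 - 4(1)(35) = 144 - 140 = 4.
sqrt(4) = 2, so x = (12 ± 2)/2: x = 7 or x = 5.

x = 4, x = 5, x = 7


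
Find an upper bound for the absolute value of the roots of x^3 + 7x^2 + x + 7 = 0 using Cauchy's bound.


Cauchy's bound: all roots r satisfy |r| <= 1 + max(|a_i/a_n|) for i = 0,...,n-1
where a_n is the leading coefficient.

Coefficients: [1, 7, 1, 7]
Leading coefficient a_n = 1
Ratios |a_i/a_n|: 7, 1, 7
Maximum ratio: 7
Cauchy's bound: |r| <= 1 + 7 = 8

Upper bound = 8


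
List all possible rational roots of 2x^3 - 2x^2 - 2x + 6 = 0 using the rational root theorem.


Rational root theorem: possible roots are ±p/q where:
  p divides the constant term (6): p ∈ {1, 2, 3, 6}
  q divides the leading coefficient (2): q ∈ {1, 2}

All possible rational roots: -6, -3, -2, -3/2, -1, -1/2, 1/2, 1, 3/2, 2, 3, 6

-6, -3, -2, -3/2, -1, -1/2, 1/2, 1, 3/2, 2, 3, 6


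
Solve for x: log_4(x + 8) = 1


Convert to exponential form: x + 8 = 4^1 = 4
x = 4 - 8 = -4
Check: log_4(-4 + 8) = log_4(4) = log_4(4) = 1 ✓

x = -4


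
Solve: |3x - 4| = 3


An absolute value equation |expr| = 3 gives two cases:
Case 1: 3x - 4 = 3
  3x = 7, so x = 7/3
Case 2: 3x - 4 = -3
  3x = 1, so x = 1/3

x = 1/3, x = 7/3


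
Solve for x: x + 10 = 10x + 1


Starting with: x + 10 = 10x + 1
Move all x terms to left: (1 - 10)x = 1 - 10
Simplify: -9x = -9
Divide both sides by -9: x = 1

x = 1


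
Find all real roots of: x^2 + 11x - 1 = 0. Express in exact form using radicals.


Using the quadratic formula: x = (-b ± sqrt(b^2 - 4ac)) / (2a)
Here a = 1, b = 11, c = -1
Discriminant = b^2 - 4ac = 11^2 - 4(1)(-1) = 121 + 4 = 125
Since discriminant = 125 > 0, there are two real roots.
x = (-11 ± 5*sqrt(5)) / 2
Numerically: x ≈ 0.0902 or x ≈ -11.0902

x = (-11 + 5*sqrt(5)) / 2 or x = (-11 - 5*sqrt(5)) / 2


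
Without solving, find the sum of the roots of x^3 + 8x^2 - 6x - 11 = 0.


By Vieta's formulas for x^3 + bx^2 + cx + d = 0:
  r1 + r2 + r3 = -b/a = -8
  r1*r2 + r1*r3 + r2*r3 = c/a = -6
  r1*r2*r3 = -d/a = 11


Sum = -8


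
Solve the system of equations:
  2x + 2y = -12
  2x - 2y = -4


Using Cramer's rule:
Determinant D = (2)(-2) - (2)(2) = -4 - 4 = -8
Dx = (-12)(-2) - (-4)(2) = 24 + 8 = 32
Dy = (2)(-4) - (2)(-12) = -8 + 24 = 16
x = Dx/D = 32/-8 = -4
y = Dy/D = 16/-8 = -2

x = -4, y = -2


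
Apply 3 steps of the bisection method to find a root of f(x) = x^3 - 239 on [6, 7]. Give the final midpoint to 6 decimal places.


f(x) = x^3 - 239
f(6) = -23 < 0
f(7) = 104 > 0

Step 1: midpoint = (6.000000 + 7.000000)/2 = 6.500000
  f(6.500000) = 35.625000
  f(mid) > 0, so root is in [6.000000, 6.500000]

Step 2: midpoint = (6.000000 + 6.500000)/2 = 6.250000
  f(6.250000) = 5.140625
  f(mid) > 0, so root is in [6.000000, 6.250000]

Step 3: midpoint = (6.000000 + 6.250000)/2 = 6.125000
  f(6.125000) = -9.216797
  f(mid) < 0, so root is in [6.125000, 6.250000]

midpoint = 6.125000


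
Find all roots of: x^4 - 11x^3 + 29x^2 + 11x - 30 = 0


Let p(x) = x^4 - 11x^3 + 29x^2 + 11x - 30. By the rational root theorem (leading coefficient 1), any rational root is an integer divisor of 30: try ±1, ±2, ... in turn.
Test x = 1: value = 0 ✓, so (x - 1) is a factor.
Synthetic division by (x - 1): bring down 1; 1(1) - 11 = -10; (-10)(1) + 29 = 19; 19(1) + 11 = 30; 30(1) - 30 = 0 → quotient x^3 - 10x^2 + 19x + 30, remainder 0.
Continue with the quotient x^3 - 10x^2 + 19x + 30 (candidates must divide 30; re-test x = 1 first in case it repeats).
Test x = 1: value = 40 ≠ 0.
Test x = -1: value = 0 ✓, so (x + 1) is a factor.
Synthetic division by (x + 1): bring down 1; 1(-1) - 10 = -11; (-11)(-1) + 19 = 30; 30(-1) + 30 = 0 → quotient x^2 - 11x + 30, remainder 0.
Solve the quadratic x^2 - 11x + 30 = 0: discriminant = (-11)^2 - 4(1)(30) = 121 - 120 = 1.
sqrt(1) = 1, so x = (11 ± 1)/2: x = 6 or x = 5.
Collecting all roots found:

x = -1, x = 1, x = 5, x = 6


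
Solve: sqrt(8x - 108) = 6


Square both sides: 8x - 108 = 6^2 = 36
8x = 36 + 108 = 144
x = 18
Check: sqrt(8*18 - 108) = sqrt(36) = 6 ✓

x = 18


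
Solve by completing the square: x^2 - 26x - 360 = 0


Start: x^2 - 26x - 360 = 0
Move constant: x^2 - 26x = 360
Half of -26 is -13, squared is 169
Add 169 to both sides: x^2 - 26x + 169 = 529
(x - 13)^2 = 529
x - 13 = ±23
x = 13 + 23 = 36 or x = 13 - 23 = -10

x = -10, x = 36


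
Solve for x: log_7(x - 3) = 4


Convert to exponential form: x - 3 = 7^4 = 2401
x = 2401 + 3 = 2404
Check: log_7(2404 - 3) = log_7(2401) = log_7(2401) = 4 ✓

x = 2404


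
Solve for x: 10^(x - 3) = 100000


Express both sides with the same base.
100000 = 10^5
Since the bases match, equate exponents: x - 3 = 5
So x = 5 - (-3) = 8

x = 8


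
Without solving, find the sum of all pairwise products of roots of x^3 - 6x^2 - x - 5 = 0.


By Vieta's formulas for x^3 + bx^2 + cx + d = 0:
  r1 + r2 + r3 = -b/a = 6
  r1*r2 + r1*r3 + r2*r3 = c/a = -1
  r1*r2*r3 = -d/a = 5


Sum of pairwise products = -1


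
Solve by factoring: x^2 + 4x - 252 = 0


We need two numbers that multiply to -252 and add to 4.
Those numbers are -14 and 18 (since (-14) * 18 = -252 and (-14) + 18 = 4).
So x^2 + 4x - 252 = (x - 14)(x + 18) = 0
Setting each factor to zero: x = 14 or x = -18

x = -18, x = 14


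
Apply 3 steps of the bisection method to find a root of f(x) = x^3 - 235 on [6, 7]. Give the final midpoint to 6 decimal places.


f(x) = x^3 - 235
f(6) = -19 < 0
f(7) = 108 > 0

Step 1: midpoint = (6.000000 + 7.000000)/2 = 6.500000
  f(6.500000) = 39.625000
  f(mid) > 0, so root is in [6.000000, 6.500000]

Step 2: midpoint = (6.000000 + 6.500000)/2 = 6.250000
  f(6.250000) = 9.140625
  f(mid) > 0, so root is in [6.000000, 6.250000]

Step 3: midpoint = (6.000000 + 6.250000)/2 = 6.125000
  f(6.125000) = -5.216797
  f(mid) < 0, so root is in [6.125000, 6.250000]

midpoint = 6.125000


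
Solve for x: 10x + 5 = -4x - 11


Starting with: 10x + 5 = -4x - 11
Move all x terms to left: (10 + 4)x = -11 - 5
Simplify: 14x = -16
Divide both sides by 14: x = -8/7

x = -8/7


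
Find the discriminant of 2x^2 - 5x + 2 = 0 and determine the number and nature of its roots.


For ax^2 + bx + c = 0, discriminant D = b^2 - 4ac
Here a = 2, b = -5, c = 2
D = (-5)^2 - 4(2)(2) = 25 - 16 = 9

D = 9 > 0 and is a perfect square (sqrt = 3)
The equation has 2 distinct real rational roots.

Discriminant = 9, 2 distinct real rational roots


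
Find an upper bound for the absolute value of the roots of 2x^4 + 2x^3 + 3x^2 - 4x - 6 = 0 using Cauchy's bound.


Cauchy's bound: all roots r satisfy |r| <= 1 + max(|a_i/a_n|) for i = 0,...,n-1
where a_n is the leading coefficient.

Coefficients: [2, 2, 3, -4, -6]
Leading coefficient a_n = 2
Ratios |a_i/a_n|: 1, 3/2, 2, 3
Maximum ratio: 3
Cauchy's bound: |r| <= 1 + 3 = 4

Upper bound = 4


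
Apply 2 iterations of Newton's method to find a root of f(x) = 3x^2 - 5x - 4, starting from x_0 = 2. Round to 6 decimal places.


Newton's method: x_(n+1) = x_n - f(x_n)/f'(x_n)
f(x) = 3x^2 - 5x - 4
f'(x) = 6x - 5

Iteration 1:
  f(2.000000) = -2.000000
  f'(2.000000) = 7.000000
  x_1 = 2.000000 - (-2.000000)/(7.000000) = 2.285714

Iteration 2:
  f(2.285714) = 0.244898
  f'(2.285714) = 8.714286
  x_2 = 2.285714 - (0.244898)/(8.714286) = 2.257611

x_2 = 2.257611


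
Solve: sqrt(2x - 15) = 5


Square both sides: 2x - 15 = 5^2 = 25
2x = 25 + 15 = 40
x = 20
Check: sqrt(2*20 - 15) = sqrt(25) = 5 ✓

x = 20


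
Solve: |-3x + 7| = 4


An absolute value equation |expr| = 4 gives two cases:
Case 1: -3x + 7 = 4
  -3x = -3, so x = 1
Case 2: -3x + 7 = -4
  -3x = -11, so x = 11/3

x = 1, x = 11/3


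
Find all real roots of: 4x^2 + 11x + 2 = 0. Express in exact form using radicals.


Using the quadratic formula: x = (-b ± sqrt(b^2 - 4ac)) / (2a)
Here a = 4, b = 11, c = 2
Discriminant = b^2 - 4ac = 11^2 - 4(4)(2) = 121 - 32 = 89
Since discriminant = 89 > 0, there are two real roots.
x = (-11 ± sqrt(89)) / 8
Numerically: x ≈ -0.1958 or x ≈ -2.5542

x = (-11 + sqrt(89)) / 8 or x = (-11 - sqrt(89)) / 8


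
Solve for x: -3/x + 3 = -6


Subtract 3 from both sides: -3/x = -9
Multiply both sides by x: -3 = -9 * x
Divide by -9: x = 1/3

x = 1/3


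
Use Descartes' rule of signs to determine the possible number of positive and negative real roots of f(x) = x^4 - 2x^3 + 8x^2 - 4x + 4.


Descartes' rule of signs:

For positive roots, count sign changes in f(x) = x^4 - 2x^3 + 8x^2 - 4x + 4:
Signs of coefficients: +, -, +, -, +
Number of sign changes: 4
Possible positive real roots: 4, 2, 0

For negative roots, examine f(-x) = x^4 + 2x^3 + 8x^2 + 4x + 4:
Signs of coefficients: +, +, +, +, +
Number of sign changes: 0
Possible negative real roots: 0

Positive roots: 4 or 2 or 0; Negative roots: 0


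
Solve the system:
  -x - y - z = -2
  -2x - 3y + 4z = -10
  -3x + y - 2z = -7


Using Cramer's rule. Expand each determinant along the first row.
D  = (-1)*[(-3)*(-2) - 4*1] - (-1)*[(-2)*(-2) - 4*(-3)] + (-1)*[(-2)*1 - (-3)*(-3)]
  = (-1)*(2) - (-1)*(16) + (-1)*(-11) = 25
Dx = (-2)*[(-3)*(-2) - 4*1] - (-1)*[(-10)*(-2) - 4*(-7)] + (-1)*[(-10)*1 - (-3)*(-7)]
  = (-2)*(2) - (-1)*(48) + (-1)*(-31) = 75
Dy = (-1)*[(-10)*(-2) - 4*(-7)] - (-2)*[(-2)*(-2) - 4*(-3)] + (-1)*[(-2)*(-7) - (-10)*(-3)]
  = (-1)*(48) - (-2)*(16) + (-1)*(-16) = 0
Dz = (-1)*[(-3)*(-7) - (-10)*1] - (-1)*[(-2)*(-7) - (-10)*(-3)] + (-2)*[(-2)*1 - (-3)*(-3)]
  = (-1)*(31) - (-1)*(-16) + (-2)*(-11) = -25
x = Dx/D = 75/25 = 3, y = Dy/D = 0/25 = 0, z = Dz/D = -25/25 = -1
Check eq1: (-1)(3) + (-1)(0) + (-1)(-1) = -2 = -2 ✓
Check eq2: (-2)(3) + (-3)(0) + (4)(-1) = -10 = -10 ✓
Check eq3: (-3)(3) + (1)(0) + (-2)(-1) = -7 = -7 ✓

x = 3, y = 0, z = -1


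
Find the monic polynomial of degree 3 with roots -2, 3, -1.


A monic polynomial with roots -2, 3, -1 is:
p(x) = (x + 2)(x - 3)(x + 1)
After multiplying by (x + 2): x + 2
After multiplying by (x - 3): x^2 - x - 6
After multiplying by (x + 1): x^3 - 7x - 6

x^3 - 7x - 6


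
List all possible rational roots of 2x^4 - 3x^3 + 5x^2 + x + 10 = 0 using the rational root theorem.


Rational root theorem: possible roots are ±p/q where:
  p divides the constant term (10): p ∈ {1, 2, 5, 10}
  q divides the leading coefficient (2): q ∈ {1, 2}

All possible rational roots: -10, -5, -5/2, -2, -1, -1/2, 1/2, 1, 2, 5/2, 5, 10

-10, -5, -5/2, -2, -1, -1/2, 1/2, 1, 2, 5/2, 5, 10


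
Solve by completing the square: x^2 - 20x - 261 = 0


Start: x^2 - 20x - 261 = 0
Move constant: x^2 - 20x = 261
Half of -20 is -10, squared is 100
Add 100 to both sides: x^2 - 20x + 100 = 361
(x - 10)^2 = 361
x - 10 = ±19
x = 10 + 19 = 29 or x = 10 - 19 = -9

x = -9, x = 29


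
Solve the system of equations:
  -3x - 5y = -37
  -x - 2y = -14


Using Cramer's rule:
Determinant D = (-3)(-2) - (-1)(-5) = 6 - 5 = 1
Dx = (-37)(-2) - (-14)(-5) = 74 - 70 = 4
Dy = (-3)(-14) - (-1)(-37) = 42 - 37 = 5
x = Dx/D = 4/1 = 4
y = Dy/D = 5/1 = 5

x = 4, y = 5


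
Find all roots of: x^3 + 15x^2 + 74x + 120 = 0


Let p(x) = x^3 + 15x^2 + 74x + 120. By the rational root theorem (leading coefficient 1), any rational root is an integer divisor of 120: try ±1, ±2, ... in turn.
Test x = 1: value = 210 ≠ 0.
Test x = -1: value = 60 ≠ 0.
Test x = 2: value = 336 ≠ 0.
Test x = -2: value = 24 ≠ 0.
Test x = 3: value = 504 ≠ 0.
Test x = -3: value = 6 ≠ 0.
Test x = 4: value = 720 ≠ 0.
Test x = -4: value = 0 ✓, so (x + 4) is a factor.
Synthetic division by (x + 4): bring down 1; 1(-4) + 15 = 11; 11(-4) + 74 = 30; 30(-4) + 120 = 0 → quotient x^2 + 11x + 30, remainder 0.
Solve the quadratic x^2 + 11x + 30 = 0: discriminant = 11^2 - 4(1)(30) = 121 - 120 = 1.
sqrt(1) = 1, so x = (-11 ± 1)/2: x = -5 or x = -6.
Collecting all roots found:

x = -6, x = -5, x = -4


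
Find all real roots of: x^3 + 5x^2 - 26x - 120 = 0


Let p(x) = x^3 + 5x^2 - 26x - 120. By the rational root theorem (leading coefficient 1), any rational root is an integer divisor of 120: try ±1, ±2, ... in turn.
Test x = 1: value = -140 ≠ 0.
Test x = -1: value = -90 ≠ 0.
Test x = 2: value = -144 ≠ 0.
Test x = -2: value = -56 ≠ 0.
Test x = 3: value = -126 ≠ 0.
Test x = -3: value = -24 ≠ 0.
Test x = 4: value = -80 ≠ 0.
Test x = -4: value = 0 ✓, so (x + 4) is a factor.
Synthetic division by (x + 4): bring down 1; 1(-4) + 5 = 1; 1(-4) - 26 = -30; (-30)(-4) - 120 = 0 → quotient x^2 + x - 30, remainder 0.
Solve the quadratic x^2 + x - 30 = 0: discriminant = 1^2 - 4(1)(-30) = 1 + 120 = 121.
sqrt(121) = 11, so x = (-1 ± 11)/2: x = 5 or x = -6.

x = -6, x = -4, x = 5


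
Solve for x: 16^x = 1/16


Express both sides with the same base.
1/16 = 16^(-1)
Since the bases match: x = -1

x = -1


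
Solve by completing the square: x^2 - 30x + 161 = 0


Start: x^2 - 30x + 161 = 0
Move constant: x^2 - 30x = -161
Half of -30 is -15, squared is 225
Add 225 to both sides: x^2 - 30x + 225 = 64
(x - 15)^2 = 64
x - 15 = ±8
x = 15 + 8 = 23 or x = 15 - 8 = 7

x = 7, x = 23


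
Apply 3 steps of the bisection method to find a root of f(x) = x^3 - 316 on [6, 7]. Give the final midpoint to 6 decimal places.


f(x) = x^3 - 316
f(6) = -100 < 0
f(7) = 27 > 0

Step 1: midpoint = (6.000000 + 7.000000)/2 = 6.500000
  f(6.500000) = -41.375000
  f(mid) < 0, so root is in [6.500000, 7.000000]

Step 2: midpoint = (6.500000 + 7.000000)/2 = 6.750000
  f(6.750000) = -8.453125
  f(mid) < 0, so root is in [6.750000, 7.000000]

Step 3: midpoint = (6.750000 + 7.000000)/2 = 6.875000
  f(6.875000) = 8.951172
  f(mid) > 0, so root is in [6.750000, 6.875000]

midpoint = 6.875000


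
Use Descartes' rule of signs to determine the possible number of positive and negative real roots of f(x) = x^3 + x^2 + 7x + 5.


Descartes' rule of signs:

For positive roots, count sign changes in f(x) = x^3 + x^2 + 7x + 5:
Signs of coefficients: +, +, +, +
Number of sign changes: 0
Possible positive real roots: 0

For negative roots, examine f(-x) = -x^3 + x^2 - 7x + 5:
Signs of coefficients: -, +, -, +
Number of sign changes: 3
Possible negative real roots: 3, 1

Positive roots: 0; Negative roots: 3 or 1


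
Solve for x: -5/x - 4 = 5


Subtract -4 from both sides: -5/x = 9
Multiply both sides by x: -5 = 9 * x
Divide by 9: x = -5/9

x = -5/9


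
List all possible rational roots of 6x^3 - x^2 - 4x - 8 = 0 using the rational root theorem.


Rational root theorem: possible roots are ±p/q where:
  p divides the constant term (-8): p ∈ {1, 2, 4, 8}
  q divides the leading coefficient (6): q ∈ {1, 2, 3, 6}

All possible rational roots: -8, -4, -8/3, -2, -4/3, -1, -2/3, -1/2, -1/3, -1/6, 1/6, 1/3, 1/2, 2/3, 1, 4/3, 2, 8/3, 4, 8

-8, -4, -8/3, -2, -4/3, -1, -2/3, -1/2, -1/3, -1/6, 1/6, 1/3, 1/2, 2/3, 1, 4/3, 2, 8/3, 4, 8


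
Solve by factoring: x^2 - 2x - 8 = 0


We need two numbers that multiply to -8 and add to -2.
Those numbers are 2 and -4 (since 2 * (-4) = -8 and 2 + (-4) = -2).
So x^2 - 2x - 8 = (x + 2)(x - 4) = 0
Setting each factor to zero: x = -2 or x = 4

x = -2, x = 4


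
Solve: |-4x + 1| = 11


An absolute value equation |expr| = 11 gives two cases:
Case 1: -4x + 1 = 11
  -4x = 10, so x = -5/2
Case 2: -4x + 1 = -11
  -4x = -12, so x = 3

x = -5/2, x = 3


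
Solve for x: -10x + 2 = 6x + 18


Starting with: -10x + 2 = 6x + 18
Move all x terms to left: (-10 - 6)x = 18 - 2
Simplify: -16x = 16
Divide both sides by -16: x = -1

x = -1


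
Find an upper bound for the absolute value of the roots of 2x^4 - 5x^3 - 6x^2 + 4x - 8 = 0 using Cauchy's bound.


Cauchy's bound: all roots r satisfy |r| <= 1 + max(|a_i/a_n|) for i = 0,...,n-1
where a_n is the leading coefficient.

Coefficients: [2, -5, -6, 4, -8]
Leading coefficient a_n = 2
Ratios |a_i/a_n|: 5/2, 3, 2, 4
Maximum ratio: 4
Cauchy's bound: |r| <= 1 + 4 = 5

Upper bound = 5


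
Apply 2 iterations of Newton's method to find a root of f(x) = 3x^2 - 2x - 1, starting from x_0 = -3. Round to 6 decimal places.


Newton's method: x_(n+1) = x_n - f(x_n)/f'(x_n)
f(x) = 3x^2 - 2x - 1
f'(x) = 6x - 2

Iteration 1:
  f(-3.000000) = 32.000000
  f'(-3.000000) = -20.000000
  x_1 = -3.000000 - (32.000000)/(-20.000000) = -1.400000

Iteration 2:
  f(-1.400000) = 7.680000
  f'(-1.400000) = -10.400000
  x_2 = -1.400000 - (7.680000)/(-10.400000) = -0.661538

x_2 = -0.661538


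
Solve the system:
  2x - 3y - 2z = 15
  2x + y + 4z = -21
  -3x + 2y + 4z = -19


Using Cramer's rule. Expand each determinant along the first row.
D  = 2*[1*4 - 4*2] - (-3)*[2*4 - 4*(-3)] + (-2)*[2*2 - 1*(-3)]
  = 2*(-4) - (-3)*(20) + (-2)*(7) = 38
Dx = 15*[1*4 - 4*2] - (-3)*[(-21)*4 - 4*(-19)] + (-2)*[(-21)*2 - 1*(-19)]
  = 15*(-4) - (-3)*(-8) + (-2)*(-23) = -38
Dy = 2*[(-21)*4 - 4*(-19)] - 15*[2*4 - 4*(-3)] + (-2)*[2*(-19) - (-21)*(-3)]
  = 2*(-8) - 15*(20) + (-2)*(-101) = -114
Dz = 2*[1*(-19) - (-21)*2] - (-3)*[2*(-19) - (-21)*(-3)] + 15*[2*2 - 1*(-3)]
  = 2*(23) - (-3)*(-101) + 15*(7) = -152
x = Dx/D = -38/38 = -1, y = Dy/D = -114/38 = -3, z = Dz/D = -152/38 = -4
Check eq1: (2)(-1) + (-3)(-3) + (-2)(-4) = 15 = 15 ✓
Check eq2: (2)(-1) + (1)(-3) + (4)(-4) = -21 = -21 ✓
Check eq3: (-3)(-1) + (2)(-3) + (4)(-4) = -19 = -19 ✓

x = -1, y = -3, z = -4


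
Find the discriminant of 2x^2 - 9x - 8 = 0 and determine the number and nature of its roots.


For ax^2 + bx + c = 0, discriminant D = b^2 - 4ac
Here a = 2, b = -9, c = -8
D = (-9)^2 - 4(2)(-8) = 81 + 64 = 145

D = 145 > 0 but not a perfect square
The equation has 2 distinct real irrational roots.

Discriminant = 145, 2 distinct real irrational roots


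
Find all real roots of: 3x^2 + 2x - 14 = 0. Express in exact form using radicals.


Using the quadratic formula: x = (-b ± sqrt(b^2 - 4ac)) / (2a)
Here a = 3, b = 2, c = -14
Discriminant = b^2 - 4ac = 2^2 - 4(3)(-14) = 4 + 168 = 172
Since discriminant = 172 > 0, there are two real roots.
x = (-2 ± 2*sqrt(43)) / 6
Simplifying: x = (-1 ± sqrt(43)) / 3
Numerically: x ≈ 1.8525 or x ≈ -2.5191

x = (-1 + sqrt(43)) / 3 or x = (-1 - sqrt(43)) / 3


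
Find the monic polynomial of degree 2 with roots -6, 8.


A monic polynomial with roots -6, 8 is:
p(x) = (x + 6)(x - 8)
After multiplying by (x + 6): x + 6
After multiplying by (x - 8): x^2 - 2x - 48

x^2 - 2x - 48


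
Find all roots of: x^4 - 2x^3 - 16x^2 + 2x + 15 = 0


Let p(x) = x^4 - 2x^3 - 16x^2 + 2x + 15. By the rational root theorem (leading coefficient 1), any rational root is an integer divisor of 15: try ±1, ±2, ... in turn.
Test x = 1: value = 0 ✓, so (x - 1) is a factor.
Synthetic division by (x - 1): bring down 1; 1(1) - 2 = -1; (-1)(1) - 16 = -17; (-17)(1) + 2 = -15; (-15)(1) + 15 = 0 → quotient x^3 - x^2 - 17x - 15, remainder 0.
Continue with the quotient x^3 - x^2 - 17x - 15 (candidates must divide 15; re-test x = 1 first in case it repeats).
Test x = 1: value = -32 ≠ 0.
Test x = -1: value = 0 ✓, so (x + 1) is a factor.
Synthetic division by (x + 1): bring down 1; 1(-1) - 1 = -2; (-2)(-1) - 17 = -15; (-15)(-1) - 15 = 0 → quotient x^2 - 2x - 15, remainder 0.
Solve the quadratic x^2 - 2x - 15 = 0: discriminant = (-2)^2 - 4(1)(-15) = 4 + 60 = 64.
sqrt(64) = 8, so x = (2 ± 8)/2: x = 5 or x = -3.
Collecting all roots found:

x = -3, x = -1, x = 1, x = 5


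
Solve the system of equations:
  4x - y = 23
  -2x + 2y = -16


Using Cramer's rule:
Determinant D = (4)(2) - (-2)(-1) = 8 - 2 = 6
Dx = (23)(2) - (-16)(-1) = 46 - 16 = 30
Dy = (4)(-16) - (-2)(23) = -64 + 46 = -18
x = Dx/D = 30/6 = 5
y = Dy/D = -18/6 = -3

x = 5, y = -3


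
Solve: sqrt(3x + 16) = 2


Square both sides: 3x + 16 = 2^2 = 4
3x = 4 - 16 = -12
x = -4
Check: sqrt(3*(-4) + 16) = sqrt(4) = 2 ✓

x = -4


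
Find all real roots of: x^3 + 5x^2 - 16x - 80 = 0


Let p(x) = x^3 + 5x^2 - 16x - 80. By the rational root theorem (leading coefficient 1), any rational root is an integer divisor of 80: try ±1, ±2, ... in turn.
Test x = 1: value = -90 ≠ 0.
Test x = -1: value = -60 ≠ 0.
Test x = 2: value = -84 ≠ 0.
Test x = -2: value = -36 ≠ 0.
Test x = 4: value = 0 ✓, so (x - 4) is a factor.
Synthetic division by (x - 4): bring down 1; 1(4) + 5 = 9; 9(4) - 16 = 20; 20(4) - 80 = 0 → quotient x^2 + 9x + 20, remainder 0.
Solve the quadratic x^2 + 9x + 20 = 0: discriminant = 9^2 - 4(1)(20) = 81 - 80 = 1.
sqrt(1) = 1, so x = (-9 ± 1)/2: x = -4 or x = -5.

x = -5, x = -4, x = 4


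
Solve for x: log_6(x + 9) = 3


Convert to exponential form: x + 9 = 6^3 = 216
x = 216 - 9 = 207
Check: log_6(207 + 9) = log_6(216) = log_6(216) = 3 ✓

x = 207


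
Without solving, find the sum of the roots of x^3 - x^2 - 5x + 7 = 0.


By Vieta's formulas for x^3 + bx^2 + cx + d = 0:
  r1 + r2 + r3 = -b/a = 1
  r1*r2 + r1*r3 + r2*r3 = c/a = -5
  r1*r2*r3 = -d/a = -7


Sum = 1


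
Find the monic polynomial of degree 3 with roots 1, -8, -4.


A monic polynomial with roots 1, -8, -4 is:
p(x) = (x - 1)(x + 8)(x + 4)
After multiplying by (x - 1): x - 1
After multiplying by (x + 8): x^2 + 7x - 8
After multiplying by (x + 4): x^3 + 11x^2 + 20x - 32

x^3 + 11x^2 + 20x - 32


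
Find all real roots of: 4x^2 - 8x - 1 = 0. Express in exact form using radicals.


Using the quadratic formula: x = (-b ± sqrt(b^2 - 4ac)) / (2a)
Here a = 4, b = -8, c = -1
Discriminant = b^2 - 4ac = (-8)^2 - 4(4)(-1) = 64 + 16 = 80
Since discriminant = 80 > 0, there are two real roots.
x = (8 ± 4*sqrt(5)) / 8
Simplifying: x = (2 ± sqrt(5)) / 2
Numerically: x ≈ 2.1180 or x ≈ -0.1180

x = (2 + sqrt(5)) / 2 or x = (2 - sqrt(5)) / 2
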